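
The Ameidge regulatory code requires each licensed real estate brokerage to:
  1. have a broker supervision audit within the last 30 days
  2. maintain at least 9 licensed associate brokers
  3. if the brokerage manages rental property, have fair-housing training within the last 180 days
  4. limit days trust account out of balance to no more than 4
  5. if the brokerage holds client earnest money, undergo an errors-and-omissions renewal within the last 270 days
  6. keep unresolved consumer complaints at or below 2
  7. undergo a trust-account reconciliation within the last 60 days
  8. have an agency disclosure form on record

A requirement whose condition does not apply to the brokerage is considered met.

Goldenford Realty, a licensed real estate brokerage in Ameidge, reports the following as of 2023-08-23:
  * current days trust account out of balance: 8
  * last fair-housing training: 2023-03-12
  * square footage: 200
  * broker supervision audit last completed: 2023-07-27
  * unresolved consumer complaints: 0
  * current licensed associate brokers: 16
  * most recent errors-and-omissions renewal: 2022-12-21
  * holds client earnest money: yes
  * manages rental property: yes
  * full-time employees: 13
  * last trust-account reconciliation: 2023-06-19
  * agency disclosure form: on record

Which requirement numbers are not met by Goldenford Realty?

1. broker supervision audit 27 days ago vs limit 30 → met
2. licensed associate brokers 16 ≥ 9 → met
3. condition 'manages rental property' holds; fair-housing training 164 days ago vs limit 180 → met
4. days trust account out of balance 8 > 4 → not met
5. condition 'holds client earnest money' holds; errors-and-omissions renewal 245 days ago vs limit 270 → met
6. unresolved consumer complaints 0 ≤ 2 → met
7. trust-account reconciliation 65 days ago vs limit 60 → not met
8. agency disclosure form present → met
Not met: 4, 7

4, 7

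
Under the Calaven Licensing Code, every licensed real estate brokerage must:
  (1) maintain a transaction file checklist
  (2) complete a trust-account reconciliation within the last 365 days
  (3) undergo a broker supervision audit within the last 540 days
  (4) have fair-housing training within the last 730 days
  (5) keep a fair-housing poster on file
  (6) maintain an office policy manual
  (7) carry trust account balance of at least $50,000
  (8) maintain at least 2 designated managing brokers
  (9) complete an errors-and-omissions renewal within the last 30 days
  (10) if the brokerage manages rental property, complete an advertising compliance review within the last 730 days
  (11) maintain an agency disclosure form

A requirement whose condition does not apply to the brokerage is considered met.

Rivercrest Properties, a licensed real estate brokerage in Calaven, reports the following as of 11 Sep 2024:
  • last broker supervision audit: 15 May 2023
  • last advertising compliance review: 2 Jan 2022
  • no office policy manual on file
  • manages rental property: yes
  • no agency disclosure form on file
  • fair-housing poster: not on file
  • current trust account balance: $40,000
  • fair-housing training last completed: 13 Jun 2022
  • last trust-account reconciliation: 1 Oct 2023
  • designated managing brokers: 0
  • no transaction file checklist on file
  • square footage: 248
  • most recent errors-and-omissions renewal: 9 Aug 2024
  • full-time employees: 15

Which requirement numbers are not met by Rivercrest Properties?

1, 4, 5, 6, 7, 8, 9, 10, 11

1. transaction file checklist absent → not met
2. trust-account reconciliation 346 days ago vs limit 365 → met
3. broker supervision audit 485 days ago vs limit 540 → met
4. fair-housing training 821 days ago vs limit 730 → not met
5. fair-housing poster absent → not met
6. office policy manual absent → not met
7. trust account balance $40,000 < $50,000 → not met
8. designated managing brokers 0 < 2 → not met
9. errors-and-omissions renewal 33 days ago vs limit 30 → not met
10. condition 'manages rental property' holds; advertising compliance review 983 days ago vs limit 730 → not met
11. agency disclosure form absent → not met
Not met: 1, 4, 5, 6, 7, 8, 9, 10, 11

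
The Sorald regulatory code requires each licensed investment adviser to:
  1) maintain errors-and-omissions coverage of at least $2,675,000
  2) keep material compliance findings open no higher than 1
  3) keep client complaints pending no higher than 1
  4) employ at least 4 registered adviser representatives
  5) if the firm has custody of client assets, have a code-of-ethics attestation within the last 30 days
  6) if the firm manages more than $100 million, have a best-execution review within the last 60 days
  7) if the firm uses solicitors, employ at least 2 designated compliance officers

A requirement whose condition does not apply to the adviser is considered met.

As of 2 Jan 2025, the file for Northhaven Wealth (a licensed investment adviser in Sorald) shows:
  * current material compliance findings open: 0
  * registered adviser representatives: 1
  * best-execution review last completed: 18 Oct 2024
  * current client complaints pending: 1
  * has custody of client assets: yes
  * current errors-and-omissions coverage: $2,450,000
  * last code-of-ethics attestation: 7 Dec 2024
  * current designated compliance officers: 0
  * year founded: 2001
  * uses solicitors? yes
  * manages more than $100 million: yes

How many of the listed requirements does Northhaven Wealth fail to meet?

4

1. errors-and-omissions coverage $2,450,000 < $2,675,000 → not met
2. material compliance findings open 0 ≤ 1 → met
3. client complaints pending 1 ≤ 1 → met
4. registered adviser representatives 1 < 4 → not met
5. condition 'has custody of client assets' holds; code-of-ethics attestation 26 days ago vs limit 30 → met
6. condition 'manages more than $100 million' holds; best-execution review 76 days ago vs limit 60 → not met
7. condition 'uses solicitors' holds; designated compliance officers 0 < 2 → not met
Not met: 4 of 7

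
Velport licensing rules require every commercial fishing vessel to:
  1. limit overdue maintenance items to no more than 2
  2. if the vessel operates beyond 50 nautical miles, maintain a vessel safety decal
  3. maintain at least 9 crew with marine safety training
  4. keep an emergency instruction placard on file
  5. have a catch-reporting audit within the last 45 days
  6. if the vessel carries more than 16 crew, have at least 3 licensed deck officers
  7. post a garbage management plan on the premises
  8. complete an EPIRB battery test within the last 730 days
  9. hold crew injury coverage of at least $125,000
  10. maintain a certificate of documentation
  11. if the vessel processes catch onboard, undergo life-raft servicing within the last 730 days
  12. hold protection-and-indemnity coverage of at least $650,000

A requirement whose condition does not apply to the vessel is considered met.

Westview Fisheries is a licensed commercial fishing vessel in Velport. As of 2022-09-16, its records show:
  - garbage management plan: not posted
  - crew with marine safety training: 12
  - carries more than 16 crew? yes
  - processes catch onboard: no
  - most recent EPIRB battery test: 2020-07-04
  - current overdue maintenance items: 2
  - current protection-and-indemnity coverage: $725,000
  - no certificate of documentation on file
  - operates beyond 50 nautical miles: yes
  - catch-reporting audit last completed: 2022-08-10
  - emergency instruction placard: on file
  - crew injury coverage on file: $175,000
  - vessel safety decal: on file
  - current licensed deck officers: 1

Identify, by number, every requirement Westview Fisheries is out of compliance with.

1. overdue maintenance items 2 ≤ 2 → met
2. condition 'operates beyond 50 nautical miles' holds; vessel safety decal present → met
3. crew with marine safety training 12 ≥ 9 → met
4. emergency instruction placard present → met
5. catch-reporting audit 37 days ago vs limit 45 → met
6. condition 'carries more than 16 crew' holds; licensed deck officers 1 < 3 → not met
7. garbage management plan absent → not met
8. EPIRB battery test 804 days ago vs limit 730 → not met
9. crew injury coverage $175,000 ≥ $125,000 → met
10. certificate of documentation absent → not met
11. condition 'processes catch onboard' does not hold → requirement n/a → met
12. protection-and-indemnity coverage $725,000 ≥ $650,000 → met
Not met: 6, 7, 8, 10

6, 7, 8, 10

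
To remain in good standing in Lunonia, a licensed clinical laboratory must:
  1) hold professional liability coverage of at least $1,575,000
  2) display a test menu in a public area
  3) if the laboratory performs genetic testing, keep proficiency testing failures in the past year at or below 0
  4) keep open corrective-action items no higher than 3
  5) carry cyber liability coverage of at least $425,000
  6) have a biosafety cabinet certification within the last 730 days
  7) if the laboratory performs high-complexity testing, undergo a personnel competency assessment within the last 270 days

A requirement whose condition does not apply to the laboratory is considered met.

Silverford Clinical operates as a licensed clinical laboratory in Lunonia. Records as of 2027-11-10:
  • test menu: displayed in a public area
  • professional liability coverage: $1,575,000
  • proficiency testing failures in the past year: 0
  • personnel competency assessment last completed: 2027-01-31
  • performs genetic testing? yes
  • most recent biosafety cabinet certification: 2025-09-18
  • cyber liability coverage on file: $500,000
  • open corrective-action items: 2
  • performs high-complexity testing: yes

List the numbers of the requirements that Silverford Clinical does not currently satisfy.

1. professional liability coverage $1,575,000 ≥ $1,575,000 → met
2. test menu present → met
3. condition 'performs genetic testing' holds; proficiency testing failures in the past year 0 ≤ 0 → met
4. open corrective-action items 2 ≤ 3 → met
5. cyber liability coverage $500,000 ≥ $425,000 → met
6. biosafety cabinet certification 783 days ago vs limit 730 → not met
7. condition 'performs high-complexity testing' holds; personnel competency assessment 283 days ago vs limit 270 → not met
Not met: 6, 7

6, 7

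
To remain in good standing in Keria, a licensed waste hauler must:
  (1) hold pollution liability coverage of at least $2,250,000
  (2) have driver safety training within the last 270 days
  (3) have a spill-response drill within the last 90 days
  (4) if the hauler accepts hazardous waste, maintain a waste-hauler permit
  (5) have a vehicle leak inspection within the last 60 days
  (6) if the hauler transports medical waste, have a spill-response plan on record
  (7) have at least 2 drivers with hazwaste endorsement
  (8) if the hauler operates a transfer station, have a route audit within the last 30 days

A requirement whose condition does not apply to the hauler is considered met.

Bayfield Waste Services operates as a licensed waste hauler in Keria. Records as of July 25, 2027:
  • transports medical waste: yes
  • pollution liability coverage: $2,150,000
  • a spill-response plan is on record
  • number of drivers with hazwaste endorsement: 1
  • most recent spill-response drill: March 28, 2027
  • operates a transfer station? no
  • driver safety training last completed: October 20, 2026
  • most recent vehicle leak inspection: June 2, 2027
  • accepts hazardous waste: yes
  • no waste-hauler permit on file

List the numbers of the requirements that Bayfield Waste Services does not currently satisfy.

1, 2, 3, 4, 7

1. pollution liability coverage $2,150,000 < $2,250,000 → not met
2. driver safety training 278 days ago vs limit 270 → not met
3. spill-response drill 119 days ago vs limit 90 → not met
4. condition 'accepts hazardous waste' holds; waste-hauler permit absent → not met
5. vehicle leak inspection 53 days ago vs limit 60 → met
6. condition 'transports medical waste' holds; spill-response plan present → met
7. drivers with hazwaste endorsement 1 < 2 → not met
8. condition 'operates a transfer station' does not hold → requirement n/a → met
Not met: 1, 2, 3, 4, 7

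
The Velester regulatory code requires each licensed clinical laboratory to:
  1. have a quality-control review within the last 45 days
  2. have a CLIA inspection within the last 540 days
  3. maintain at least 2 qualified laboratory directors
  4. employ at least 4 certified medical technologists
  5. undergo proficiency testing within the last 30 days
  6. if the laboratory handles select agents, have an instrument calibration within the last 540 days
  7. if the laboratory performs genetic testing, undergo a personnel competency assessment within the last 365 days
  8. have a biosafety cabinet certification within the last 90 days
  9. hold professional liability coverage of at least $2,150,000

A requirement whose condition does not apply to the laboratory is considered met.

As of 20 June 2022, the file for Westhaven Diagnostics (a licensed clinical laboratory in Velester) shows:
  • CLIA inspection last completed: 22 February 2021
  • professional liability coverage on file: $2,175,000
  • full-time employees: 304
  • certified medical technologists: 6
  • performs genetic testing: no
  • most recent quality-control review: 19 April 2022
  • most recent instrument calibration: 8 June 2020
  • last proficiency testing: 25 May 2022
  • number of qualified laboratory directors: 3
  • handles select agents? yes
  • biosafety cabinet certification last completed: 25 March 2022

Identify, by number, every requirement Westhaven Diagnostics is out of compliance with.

1. quality-control review 62 days ago vs limit 45 → not met
2. CLIA inspection 483 days ago vs limit 540 → met
3. qualified laboratory directors 3 ≥ 2 → met
4. certified medical technologists 6 ≥ 4 → met
5. proficiency testing 26 days ago vs limit 30 → met
6. condition 'handles select agents' holds; instrument calibration 742 days ago vs limit 540 → not met
7. condition 'performs genetic testing' does not hold → requirement n/a → met
8. biosafety cabinet certification 87 days ago vs limit 90 → met
9. professional liability coverage $2,175,000 ≥ $2,150,000 → met
Not met: 1, 6

1, 6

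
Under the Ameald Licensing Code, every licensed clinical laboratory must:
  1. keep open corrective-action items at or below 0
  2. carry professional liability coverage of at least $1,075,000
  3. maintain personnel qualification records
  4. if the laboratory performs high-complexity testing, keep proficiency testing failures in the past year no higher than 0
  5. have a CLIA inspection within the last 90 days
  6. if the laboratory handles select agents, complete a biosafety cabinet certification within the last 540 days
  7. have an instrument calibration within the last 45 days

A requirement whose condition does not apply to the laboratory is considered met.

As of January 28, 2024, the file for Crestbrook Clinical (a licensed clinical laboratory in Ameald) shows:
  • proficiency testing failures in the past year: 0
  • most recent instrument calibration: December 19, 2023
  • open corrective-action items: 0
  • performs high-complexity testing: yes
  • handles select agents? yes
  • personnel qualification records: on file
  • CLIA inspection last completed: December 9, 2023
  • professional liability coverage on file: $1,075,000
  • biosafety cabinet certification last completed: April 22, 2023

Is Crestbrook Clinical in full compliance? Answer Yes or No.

1. open corrective-action items 0 ≤ 0 → met
2. professional liability coverage $1,075,000 ≥ $1,075,000 → met
3. personnel qualification records present → met
4. condition 'performs high-complexity testing' holds; proficiency testing failures in the past year 0 ≤ 0 → met
5. CLIA inspection 50 days ago vs limit 90 → met
6. condition 'handles select agents' holds; biosafety cabinet certification 281 days ago vs limit 540 → met
7. instrument calibration 40 days ago vs limit 45 → met
All met.

Yes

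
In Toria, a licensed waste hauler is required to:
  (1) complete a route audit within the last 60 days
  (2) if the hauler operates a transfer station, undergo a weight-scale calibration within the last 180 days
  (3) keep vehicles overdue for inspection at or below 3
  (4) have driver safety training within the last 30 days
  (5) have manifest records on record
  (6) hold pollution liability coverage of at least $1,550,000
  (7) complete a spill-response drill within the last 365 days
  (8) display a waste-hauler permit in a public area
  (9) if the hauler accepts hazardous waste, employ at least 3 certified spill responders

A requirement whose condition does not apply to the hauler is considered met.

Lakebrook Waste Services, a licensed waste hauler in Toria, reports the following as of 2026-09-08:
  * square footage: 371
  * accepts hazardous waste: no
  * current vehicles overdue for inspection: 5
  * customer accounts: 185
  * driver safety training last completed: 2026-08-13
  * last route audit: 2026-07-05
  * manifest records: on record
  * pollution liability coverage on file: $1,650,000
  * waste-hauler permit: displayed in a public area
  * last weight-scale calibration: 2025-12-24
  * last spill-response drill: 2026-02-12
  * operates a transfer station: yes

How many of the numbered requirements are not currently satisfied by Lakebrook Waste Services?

1. route audit 65 days ago vs limit 60 → not met
2. condition 'operates a transfer station' holds; weight-scale calibration 258 days ago vs limit 180 → not met
3. vehicles overdue for inspection 5 > 3 → not met
4. driver safety training 26 days ago vs limit 30 → met
5. manifest records present → met
6. pollution liability coverage $1,650,000 ≥ $1,550,000 → met
7. spill-response drill 208 days ago vs limit 365 → met
8. waste-hauler permit present → met
9. condition 'accepts hazardous waste' does not hold → requirement n/a → met
Not met: 3 of 9

3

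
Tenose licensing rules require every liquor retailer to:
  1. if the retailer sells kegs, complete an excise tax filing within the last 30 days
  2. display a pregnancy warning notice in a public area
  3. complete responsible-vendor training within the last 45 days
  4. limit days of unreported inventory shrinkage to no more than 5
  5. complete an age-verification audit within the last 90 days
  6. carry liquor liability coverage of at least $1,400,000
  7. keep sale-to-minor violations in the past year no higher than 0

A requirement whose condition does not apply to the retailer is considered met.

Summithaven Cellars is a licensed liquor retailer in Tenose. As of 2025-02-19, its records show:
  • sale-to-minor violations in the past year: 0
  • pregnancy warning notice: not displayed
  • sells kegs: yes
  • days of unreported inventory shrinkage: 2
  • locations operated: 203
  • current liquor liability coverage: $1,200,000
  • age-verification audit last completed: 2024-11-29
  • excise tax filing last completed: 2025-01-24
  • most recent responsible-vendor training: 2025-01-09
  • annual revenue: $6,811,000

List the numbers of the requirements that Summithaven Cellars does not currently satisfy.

2, 6

1. condition 'sells kegs' holds; excise tax filing 26 days ago vs limit 30 → met
2. pregnancy warning notice absent → not met
3. responsible-vendor training 41 days ago vs limit 45 → met
4. days of unreported inventory shrinkage 2 ≤ 5 → met
5. age-verification audit 82 days ago vs limit 90 → met
6. liquor liability coverage $1,200,000 < $1,400,000 → not met
7. sale-to-minor violations in the past year 0 ≤ 0 → met
Not met: 2, 6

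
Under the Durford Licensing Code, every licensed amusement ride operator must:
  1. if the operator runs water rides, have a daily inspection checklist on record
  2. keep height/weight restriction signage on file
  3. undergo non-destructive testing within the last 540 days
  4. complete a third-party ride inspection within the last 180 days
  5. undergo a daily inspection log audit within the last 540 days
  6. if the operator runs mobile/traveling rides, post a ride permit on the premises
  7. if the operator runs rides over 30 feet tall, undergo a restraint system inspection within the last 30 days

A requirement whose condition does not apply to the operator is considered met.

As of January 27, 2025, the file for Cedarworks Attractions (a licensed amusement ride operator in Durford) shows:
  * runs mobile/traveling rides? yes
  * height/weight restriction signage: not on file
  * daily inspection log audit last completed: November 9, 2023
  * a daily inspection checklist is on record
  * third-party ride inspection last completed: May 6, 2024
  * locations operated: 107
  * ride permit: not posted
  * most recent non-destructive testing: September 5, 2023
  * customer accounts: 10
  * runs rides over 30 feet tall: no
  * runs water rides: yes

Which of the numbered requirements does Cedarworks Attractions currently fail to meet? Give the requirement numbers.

1. condition 'runs water rides' holds; daily inspection checklist present → met
2. height/weight restriction signage absent → not met
3. non-destructive testing 510 days ago vs limit 540 → met
4. third-party ride inspection 266 days ago vs limit 180 → not met
5. daily inspection log audit 445 days ago vs limit 540 → met
6. condition 'runs mobile/traveling rides' holds; ride permit absent → not met
7. condition 'runs rides over 30 feet tall' does not hold → requirement n/a → met
Not met: 2, 4, 6

2, 4, 6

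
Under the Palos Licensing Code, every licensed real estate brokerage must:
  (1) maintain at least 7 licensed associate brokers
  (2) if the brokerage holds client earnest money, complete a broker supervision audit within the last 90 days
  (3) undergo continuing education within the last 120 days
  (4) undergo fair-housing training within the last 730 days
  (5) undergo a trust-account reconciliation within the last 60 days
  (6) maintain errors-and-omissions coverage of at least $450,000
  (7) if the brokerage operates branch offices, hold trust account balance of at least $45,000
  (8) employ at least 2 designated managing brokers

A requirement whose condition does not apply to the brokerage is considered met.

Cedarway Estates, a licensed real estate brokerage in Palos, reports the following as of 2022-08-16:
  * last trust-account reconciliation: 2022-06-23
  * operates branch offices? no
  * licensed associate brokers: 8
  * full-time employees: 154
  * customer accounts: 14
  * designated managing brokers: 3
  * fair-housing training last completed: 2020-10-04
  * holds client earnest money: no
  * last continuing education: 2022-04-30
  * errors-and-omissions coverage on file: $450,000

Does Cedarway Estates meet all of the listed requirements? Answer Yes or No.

1. licensed associate brokers 8 ≥ 7 → met
2. condition 'holds client earnest money' does not hold → requirement n/a → met
3. continuing education 108 days ago vs limit 120 → met
4. fair-housing training 681 days ago vs limit 730 → met
5. trust-account reconciliation 54 days ago vs limit 60 → met
6. errors-and-omissions coverage $450,000 ≥ $450,000 → met
7. condition 'operates branch offices' does not hold → requirement n/a → met
8. designated managing brokers 3 ≥ 2 → met
All met.

Yes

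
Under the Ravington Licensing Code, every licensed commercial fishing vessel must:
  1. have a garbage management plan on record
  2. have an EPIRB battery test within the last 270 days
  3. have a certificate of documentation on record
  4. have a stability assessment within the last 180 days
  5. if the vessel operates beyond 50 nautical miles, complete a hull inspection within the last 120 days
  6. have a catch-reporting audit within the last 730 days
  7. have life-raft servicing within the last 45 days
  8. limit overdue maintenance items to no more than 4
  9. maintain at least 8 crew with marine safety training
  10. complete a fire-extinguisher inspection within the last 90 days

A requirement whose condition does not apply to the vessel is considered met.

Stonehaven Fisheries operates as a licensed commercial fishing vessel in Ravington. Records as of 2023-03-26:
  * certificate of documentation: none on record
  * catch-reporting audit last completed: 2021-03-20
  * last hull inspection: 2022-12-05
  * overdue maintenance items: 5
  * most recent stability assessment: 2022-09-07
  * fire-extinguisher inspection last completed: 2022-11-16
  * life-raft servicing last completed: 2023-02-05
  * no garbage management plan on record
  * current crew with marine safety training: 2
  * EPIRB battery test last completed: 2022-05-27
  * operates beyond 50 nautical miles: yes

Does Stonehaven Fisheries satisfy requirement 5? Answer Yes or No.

Yes

5. condition 'operates beyond 50 nautical miles' holds; hull inspection 111 days ago vs limit 120 → met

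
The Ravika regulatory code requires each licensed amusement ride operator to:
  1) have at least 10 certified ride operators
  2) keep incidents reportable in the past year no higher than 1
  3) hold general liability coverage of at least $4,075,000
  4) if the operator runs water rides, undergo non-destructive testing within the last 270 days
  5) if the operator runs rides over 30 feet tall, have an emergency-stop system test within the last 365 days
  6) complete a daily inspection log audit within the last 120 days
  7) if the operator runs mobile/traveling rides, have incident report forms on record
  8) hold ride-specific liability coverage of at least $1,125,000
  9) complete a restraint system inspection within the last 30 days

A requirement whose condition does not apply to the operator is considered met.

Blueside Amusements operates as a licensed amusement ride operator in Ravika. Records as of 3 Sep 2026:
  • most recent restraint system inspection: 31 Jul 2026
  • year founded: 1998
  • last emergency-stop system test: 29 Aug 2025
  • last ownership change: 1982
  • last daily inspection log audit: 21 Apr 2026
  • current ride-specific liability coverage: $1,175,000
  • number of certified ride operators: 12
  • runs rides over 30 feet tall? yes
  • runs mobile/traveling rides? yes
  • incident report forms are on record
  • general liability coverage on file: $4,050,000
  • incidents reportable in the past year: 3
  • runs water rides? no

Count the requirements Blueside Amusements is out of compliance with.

5

1. certified ride operators 12 ≥ 10 → met
2. incidents reportable in the past year 3 > 1 → not met
3. general liability coverage $4,050,000 < $4,075,000 → not met
4. condition 'runs water rides' does not hold → requirement n/a → met
5. condition 'runs rides over 30 feet tall' holds; emergency-stop system test 370 days ago vs limit 365 → not met
6. daily inspection log audit 135 days ago vs limit 120 → not met
7. condition 'runs mobile/traveling rides' holds; incident report forms present → met
8. ride-specific liability coverage $1,175,000 ≥ $1,125,000 → met
9. restraint system inspection 34 days ago vs limit 30 → not met
Not met: 5 of 9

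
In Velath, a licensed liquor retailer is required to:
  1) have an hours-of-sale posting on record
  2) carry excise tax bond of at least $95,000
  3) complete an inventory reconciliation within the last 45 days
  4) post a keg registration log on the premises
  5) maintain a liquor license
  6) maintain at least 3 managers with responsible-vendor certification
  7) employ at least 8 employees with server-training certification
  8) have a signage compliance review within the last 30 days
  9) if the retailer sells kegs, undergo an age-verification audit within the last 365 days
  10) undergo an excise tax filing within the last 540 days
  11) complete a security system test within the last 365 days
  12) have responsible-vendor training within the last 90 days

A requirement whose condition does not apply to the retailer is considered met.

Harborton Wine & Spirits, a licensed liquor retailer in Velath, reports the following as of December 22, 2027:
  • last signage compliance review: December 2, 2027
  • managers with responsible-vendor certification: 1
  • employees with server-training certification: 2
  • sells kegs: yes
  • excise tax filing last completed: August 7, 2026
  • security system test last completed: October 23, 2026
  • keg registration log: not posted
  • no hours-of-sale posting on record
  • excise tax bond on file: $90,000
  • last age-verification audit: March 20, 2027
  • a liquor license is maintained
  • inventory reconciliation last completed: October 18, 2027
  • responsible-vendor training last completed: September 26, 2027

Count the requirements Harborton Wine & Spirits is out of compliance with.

1. hours-of-sale posting absent → not met
2. excise tax bond $90,000 < $95,000 → not met
3. inventory reconciliation 65 days ago vs limit 45 → not met
4. keg registration log absent → not met
5. liquor license present → met
6. managers with responsible-vendor certification 1 < 3 → not met
7. employees with server-training certification 2 < 8 → not met
8. signage compliance review 20 days ago vs limit 30 → met
9. condition 'sells kegs' holds; age-verification audit 277 days ago vs limit 365 → met
10. excise tax filing 502 days ago vs limit 540 → met
11. security system test 425 days ago vs limit 365 → not met
12. responsible-vendor training 87 days ago vs limit 90 → met
Not met: 7 of 12

7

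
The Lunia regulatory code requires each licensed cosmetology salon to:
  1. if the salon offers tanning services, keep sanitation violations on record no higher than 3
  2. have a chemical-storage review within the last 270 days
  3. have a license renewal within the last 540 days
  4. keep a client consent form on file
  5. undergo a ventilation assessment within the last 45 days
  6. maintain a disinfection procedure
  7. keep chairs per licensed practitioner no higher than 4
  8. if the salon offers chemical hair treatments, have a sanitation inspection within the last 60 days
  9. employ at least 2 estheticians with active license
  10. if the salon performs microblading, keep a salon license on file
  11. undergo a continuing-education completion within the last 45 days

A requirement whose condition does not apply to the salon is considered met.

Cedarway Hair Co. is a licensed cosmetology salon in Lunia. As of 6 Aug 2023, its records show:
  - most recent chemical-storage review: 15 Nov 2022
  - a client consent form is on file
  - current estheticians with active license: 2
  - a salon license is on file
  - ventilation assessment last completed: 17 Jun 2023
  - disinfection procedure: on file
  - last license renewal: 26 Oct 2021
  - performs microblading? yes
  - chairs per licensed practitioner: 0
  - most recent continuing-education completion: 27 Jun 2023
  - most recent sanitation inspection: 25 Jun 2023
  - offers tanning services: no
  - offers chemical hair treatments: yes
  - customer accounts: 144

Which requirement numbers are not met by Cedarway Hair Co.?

3, 5

1. condition 'offers tanning services' does not hold → requirement n/a → met
2. chemical-storage review 264 days ago vs limit 270 → met
3. license renewal 649 days ago vs limit 540 → not met
4. client consent form present → met
5. ventilation assessment 50 days ago vs limit 45 → not met
6. disinfection procedure present → met
7. chairs per licensed practitioner 0 ≤ 4 → met
8. condition 'offers chemical hair treatments' holds; sanitation inspection 42 days ago vs limit 60 → met
9. estheticians with active license 2 ≥ 2 → met
10. condition 'performs microblading' holds; salon license present → met
11. continuing-education completion 40 days ago vs limit 45 → met
Not met: 3, 5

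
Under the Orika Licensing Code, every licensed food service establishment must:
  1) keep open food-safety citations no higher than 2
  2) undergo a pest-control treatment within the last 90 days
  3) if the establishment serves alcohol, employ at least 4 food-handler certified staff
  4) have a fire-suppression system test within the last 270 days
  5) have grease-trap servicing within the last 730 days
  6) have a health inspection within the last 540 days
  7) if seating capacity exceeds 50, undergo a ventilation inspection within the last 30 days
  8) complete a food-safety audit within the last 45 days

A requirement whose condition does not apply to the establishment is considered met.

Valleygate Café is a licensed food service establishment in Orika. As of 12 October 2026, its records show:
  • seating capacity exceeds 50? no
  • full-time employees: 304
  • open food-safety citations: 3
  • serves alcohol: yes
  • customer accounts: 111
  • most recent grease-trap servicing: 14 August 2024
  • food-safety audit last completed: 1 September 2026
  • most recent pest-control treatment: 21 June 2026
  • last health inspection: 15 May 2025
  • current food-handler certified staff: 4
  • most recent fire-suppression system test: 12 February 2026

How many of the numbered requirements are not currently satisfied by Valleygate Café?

1. open food-safety citations 3 > 2 → not met
2. pest-control treatment 113 days ago vs limit 90 → not met
3. condition 'serves alcohol' holds; food-handler certified staff 4 ≥ 4 → met
4. fire-suppression system test 242 days ago vs limit 270 → met
5. grease-trap servicing 789 days ago vs limit 730 → not met
6. health inspection 515 days ago vs limit 540 → met
7. condition 'seating capacity exceeds 50' does not hold → requirement n/a → met
8. food-safety audit 41 days ago vs limit 45 → met
Not met: 3 of 8

3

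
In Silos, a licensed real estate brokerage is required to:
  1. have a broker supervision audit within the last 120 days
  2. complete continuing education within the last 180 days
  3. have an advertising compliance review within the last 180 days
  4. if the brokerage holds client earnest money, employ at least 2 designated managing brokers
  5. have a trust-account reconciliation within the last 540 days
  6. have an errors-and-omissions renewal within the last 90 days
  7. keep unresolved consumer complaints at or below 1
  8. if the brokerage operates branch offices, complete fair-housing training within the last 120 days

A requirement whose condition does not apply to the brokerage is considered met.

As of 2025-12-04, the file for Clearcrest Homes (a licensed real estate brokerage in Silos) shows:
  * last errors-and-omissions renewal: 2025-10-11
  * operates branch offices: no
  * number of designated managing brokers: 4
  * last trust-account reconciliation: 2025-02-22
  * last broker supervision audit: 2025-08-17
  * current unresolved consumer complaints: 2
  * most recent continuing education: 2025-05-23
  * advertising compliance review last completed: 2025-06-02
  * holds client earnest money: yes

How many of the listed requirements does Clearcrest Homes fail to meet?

3

1. broker supervision audit 109 days ago vs limit 120 → met
2. continuing education 195 days ago vs limit 180 → not met
3. advertising compliance review 185 days ago vs limit 180 → not met
4. condition 'holds client earnest money' holds; designated managing brokers 4 ≥ 2 → met
5. trust-account reconciliation 285 days ago vs limit 540 → met
6. errors-and-omissions renewal 54 days ago vs limit 90 → met
7. unresolved consumer complaints 2 > 1 → not met
8. condition 'operates branch offices' does not hold → requirement n/a → met
Not met: 3 of 8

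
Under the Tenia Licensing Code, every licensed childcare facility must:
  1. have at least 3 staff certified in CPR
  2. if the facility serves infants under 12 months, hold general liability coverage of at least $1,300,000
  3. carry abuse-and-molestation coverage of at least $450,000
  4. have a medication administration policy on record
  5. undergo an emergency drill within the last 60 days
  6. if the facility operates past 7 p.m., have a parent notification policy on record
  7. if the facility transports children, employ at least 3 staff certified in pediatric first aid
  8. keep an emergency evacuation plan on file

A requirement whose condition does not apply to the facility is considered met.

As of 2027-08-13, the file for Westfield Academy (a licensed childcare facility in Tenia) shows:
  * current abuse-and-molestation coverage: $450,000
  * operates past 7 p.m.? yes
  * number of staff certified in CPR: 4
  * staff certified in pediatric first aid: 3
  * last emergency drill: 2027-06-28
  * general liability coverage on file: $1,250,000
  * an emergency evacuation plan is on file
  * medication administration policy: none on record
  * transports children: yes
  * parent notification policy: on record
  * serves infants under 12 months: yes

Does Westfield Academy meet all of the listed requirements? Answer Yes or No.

1. staff certified in CPR 4 ≥ 3 → met
2. condition 'serves infants under 12 months' holds; general liability coverage $1,250,000 < $1,300,000 → not met
3. abuse-and-molestation coverage $450,000 ≥ $450,000 → met
4. medication administration policy absent → not met
5. emergency drill 46 days ago vs limit 60 → met
6. condition 'operates past 7 p.m.' holds; parent notification policy present → met
7. condition 'transports children' holds; staff certified in pediatric first aid 3 ≥ 3 → met
8. emergency evacuation plan present → met
Not met: 2, 4

No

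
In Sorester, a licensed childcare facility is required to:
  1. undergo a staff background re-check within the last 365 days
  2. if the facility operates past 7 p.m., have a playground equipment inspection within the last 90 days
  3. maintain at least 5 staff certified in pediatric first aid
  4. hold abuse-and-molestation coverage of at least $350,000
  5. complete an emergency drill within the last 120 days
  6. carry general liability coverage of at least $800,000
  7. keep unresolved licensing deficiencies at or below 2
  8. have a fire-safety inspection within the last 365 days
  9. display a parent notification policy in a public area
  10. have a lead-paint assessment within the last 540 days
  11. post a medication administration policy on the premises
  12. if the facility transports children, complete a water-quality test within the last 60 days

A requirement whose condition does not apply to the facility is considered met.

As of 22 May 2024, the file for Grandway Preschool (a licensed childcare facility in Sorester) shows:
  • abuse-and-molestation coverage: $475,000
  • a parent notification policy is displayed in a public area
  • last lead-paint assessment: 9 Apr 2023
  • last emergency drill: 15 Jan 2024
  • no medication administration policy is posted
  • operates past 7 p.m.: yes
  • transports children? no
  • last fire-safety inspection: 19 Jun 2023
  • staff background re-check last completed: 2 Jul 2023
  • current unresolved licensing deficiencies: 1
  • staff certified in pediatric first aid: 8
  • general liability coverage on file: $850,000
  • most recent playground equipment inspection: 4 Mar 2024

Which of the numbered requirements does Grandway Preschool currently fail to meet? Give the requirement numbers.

1. staff background re-check 325 days ago vs limit 365 → met
2. condition 'operates past 7 p.m.' holds; playground equipment inspection 79 days ago vs limit 90 → met
3. staff certified in pediatric first aid 8 ≥ 5 → met
4. abuse-and-molestation coverage $475,000 ≥ $350,000 → met
5. emergency drill 128 days ago vs limit 120 → not met
6. general liability coverage $850,000 ≥ $800,000 → met
7. unresolved licensing deficiencies 1 ≤ 2 → met
8. fire-safety inspection 338 days ago vs limit 365 → met
9. parent notification policy present → met
10. lead-paint assessment 409 days ago vs limit 540 → met
11. medication administration policy absent → not met
12. condition 'transports children' does not hold → requirement n/a → met
Not met: 5, 11

5, 11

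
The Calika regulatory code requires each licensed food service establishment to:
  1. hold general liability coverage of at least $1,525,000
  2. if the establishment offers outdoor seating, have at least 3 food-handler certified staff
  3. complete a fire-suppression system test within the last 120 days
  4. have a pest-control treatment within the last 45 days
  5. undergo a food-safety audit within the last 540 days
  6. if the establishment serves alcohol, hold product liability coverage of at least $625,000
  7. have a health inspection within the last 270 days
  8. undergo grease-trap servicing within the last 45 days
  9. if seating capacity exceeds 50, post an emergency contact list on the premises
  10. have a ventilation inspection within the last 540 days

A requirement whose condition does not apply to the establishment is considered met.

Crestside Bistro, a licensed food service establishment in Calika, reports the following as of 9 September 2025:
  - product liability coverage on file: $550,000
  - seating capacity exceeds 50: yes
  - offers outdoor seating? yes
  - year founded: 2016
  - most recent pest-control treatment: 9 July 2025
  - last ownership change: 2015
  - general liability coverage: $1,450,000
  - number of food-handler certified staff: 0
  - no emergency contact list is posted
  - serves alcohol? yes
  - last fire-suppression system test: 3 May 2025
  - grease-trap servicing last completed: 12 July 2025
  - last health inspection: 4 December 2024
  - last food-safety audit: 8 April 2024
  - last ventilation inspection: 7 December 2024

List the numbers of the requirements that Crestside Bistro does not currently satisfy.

1. general liability coverage $1,450,000 < $1,525,000 → not met
2. condition 'offers outdoor seating' holds; food-handler certified staff 0 < 3 → not met
3. fire-suppression system test 129 days ago vs limit 120 → not met
4. pest-control treatment 62 days ago vs limit 45 → not met
5. food-safety audit 519 days ago vs limit 540 → met
6. condition 'serves alcohol' holds; product liability coverage $550,000 < $625,000 → not met
7. health inspection 279 days ago vs limit 270 → not met
8. grease-trap servicing 59 days ago vs limit 45 → not met
9. condition 'seating capacity exceeds 50' holds; emergency contact list absent → not met
10. ventilation inspection 276 days ago vs limit 540 → met
Not met: 1, 2, 3, 4, 6, 7, 8, 9

1, 2, 3, 4, 6, 7, 8, 9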